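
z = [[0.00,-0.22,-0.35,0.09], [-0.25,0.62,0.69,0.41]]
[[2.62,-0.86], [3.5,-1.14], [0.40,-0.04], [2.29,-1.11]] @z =[[0.22, -1.11, -1.51, -0.12],[0.28, -1.48, -2.01, -0.15],[0.01, -0.11, -0.17, 0.02],[0.28, -1.19, -1.57, -0.25]]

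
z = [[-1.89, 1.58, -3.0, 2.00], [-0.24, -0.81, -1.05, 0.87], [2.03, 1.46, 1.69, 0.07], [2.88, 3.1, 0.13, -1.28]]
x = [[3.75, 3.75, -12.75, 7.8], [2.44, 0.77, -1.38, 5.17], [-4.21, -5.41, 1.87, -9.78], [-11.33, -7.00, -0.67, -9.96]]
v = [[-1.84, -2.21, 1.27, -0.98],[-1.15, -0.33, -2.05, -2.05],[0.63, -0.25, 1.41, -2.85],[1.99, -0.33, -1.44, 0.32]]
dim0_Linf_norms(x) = [11.33, 7.0, 12.75, 9.96]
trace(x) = -3.57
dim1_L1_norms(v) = [6.3, 5.58, 5.14, 4.08]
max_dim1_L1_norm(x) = 28.96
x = z @ v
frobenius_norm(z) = 7.09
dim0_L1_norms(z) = [7.04, 6.95, 5.87, 4.22]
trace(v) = -0.44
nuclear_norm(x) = 40.40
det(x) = 1655.92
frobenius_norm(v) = 6.12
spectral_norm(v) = 4.24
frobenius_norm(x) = 26.64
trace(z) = -2.29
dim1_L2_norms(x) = [15.86, 5.93, 12.09, 16.64]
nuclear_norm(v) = 11.67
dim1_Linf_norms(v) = [2.21, 2.05, 2.85, 1.99]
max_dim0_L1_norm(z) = 7.04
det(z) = 28.54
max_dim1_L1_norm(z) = 8.47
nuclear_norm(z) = 11.91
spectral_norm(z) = 5.62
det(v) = 57.94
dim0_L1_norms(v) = [5.61, 3.12, 6.17, 6.2]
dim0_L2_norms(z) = [4.01, 3.86, 3.6, 2.53]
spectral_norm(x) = 23.78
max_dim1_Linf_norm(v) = 2.85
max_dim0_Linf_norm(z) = 3.1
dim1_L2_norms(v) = [3.29, 3.14, 3.25, 2.5]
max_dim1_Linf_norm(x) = 12.75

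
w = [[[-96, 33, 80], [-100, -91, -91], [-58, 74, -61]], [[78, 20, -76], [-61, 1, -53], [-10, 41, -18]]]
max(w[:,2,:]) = 74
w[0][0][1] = 33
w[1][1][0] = -61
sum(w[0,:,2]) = -72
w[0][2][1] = 74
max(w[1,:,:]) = 78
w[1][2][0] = -10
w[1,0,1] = 20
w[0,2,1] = 74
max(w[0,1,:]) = -91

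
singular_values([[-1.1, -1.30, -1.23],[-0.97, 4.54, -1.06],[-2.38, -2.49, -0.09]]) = [5.4, 2.96, 1.0]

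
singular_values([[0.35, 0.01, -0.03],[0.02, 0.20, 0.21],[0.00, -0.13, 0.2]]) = [0.35, 0.3, 0.22]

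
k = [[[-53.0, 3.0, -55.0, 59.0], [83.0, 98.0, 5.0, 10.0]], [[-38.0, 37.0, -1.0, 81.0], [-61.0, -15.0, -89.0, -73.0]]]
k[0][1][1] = 98.0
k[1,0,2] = -1.0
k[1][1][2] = -89.0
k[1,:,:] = [[-38.0, 37.0, -1.0, 81.0], [-61.0, -15.0, -89.0, -73.0]]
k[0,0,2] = -55.0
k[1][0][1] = 37.0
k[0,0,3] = 59.0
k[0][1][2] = 5.0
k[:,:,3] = [[59.0, 10.0], [81.0, -73.0]]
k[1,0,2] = -1.0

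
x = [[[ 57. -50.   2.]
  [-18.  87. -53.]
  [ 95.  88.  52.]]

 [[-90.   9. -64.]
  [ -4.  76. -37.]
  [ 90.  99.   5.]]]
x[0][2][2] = 52.0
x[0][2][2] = 52.0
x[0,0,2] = 2.0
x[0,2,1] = 88.0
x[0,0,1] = -50.0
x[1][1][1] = 76.0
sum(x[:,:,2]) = -95.0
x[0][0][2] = 2.0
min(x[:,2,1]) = 88.0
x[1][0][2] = -64.0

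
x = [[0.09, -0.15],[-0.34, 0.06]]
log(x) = [[-1.52+1.47j, -0.23+1.04j], [(-0.52+2.36j), (-1.57+1.67j)]]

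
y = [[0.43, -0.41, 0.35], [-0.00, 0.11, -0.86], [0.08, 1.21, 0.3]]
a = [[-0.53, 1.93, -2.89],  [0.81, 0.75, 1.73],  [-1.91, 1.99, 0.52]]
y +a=[[-0.10, 1.52, -2.54], [0.81, 0.86, 0.87], [-1.83, 3.20, 0.82]]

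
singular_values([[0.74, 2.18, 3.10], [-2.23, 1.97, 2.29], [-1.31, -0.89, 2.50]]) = [5.28, 2.54, 1.86]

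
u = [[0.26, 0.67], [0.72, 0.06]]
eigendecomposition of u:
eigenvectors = [[0.74,-0.64], [0.67,0.77]]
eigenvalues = [0.86, -0.54]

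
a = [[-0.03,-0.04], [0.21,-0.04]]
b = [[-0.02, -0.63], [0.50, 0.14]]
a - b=[[-0.01,0.59], [-0.29,-0.18]]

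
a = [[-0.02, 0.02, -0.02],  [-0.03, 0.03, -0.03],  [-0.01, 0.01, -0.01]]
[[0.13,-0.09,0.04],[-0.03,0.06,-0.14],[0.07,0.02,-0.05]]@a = [[-0.00, 0.0, -0.00],  [0.0, -0.00, 0.0],  [-0.00, 0.0, -0.0]]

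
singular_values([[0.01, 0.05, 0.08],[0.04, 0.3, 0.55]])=[0.63, 0.01]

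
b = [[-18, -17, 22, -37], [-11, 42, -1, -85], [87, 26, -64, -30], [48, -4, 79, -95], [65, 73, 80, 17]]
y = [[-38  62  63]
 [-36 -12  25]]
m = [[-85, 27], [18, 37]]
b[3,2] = 79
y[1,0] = -36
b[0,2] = 22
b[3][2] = 79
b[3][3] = -95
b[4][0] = 65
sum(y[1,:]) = -23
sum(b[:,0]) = 171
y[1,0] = -36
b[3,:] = [48, -4, 79, -95]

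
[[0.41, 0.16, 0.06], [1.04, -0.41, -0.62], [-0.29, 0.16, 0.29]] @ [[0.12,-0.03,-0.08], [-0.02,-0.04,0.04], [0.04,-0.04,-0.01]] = [[0.05,-0.02,-0.03], [0.11,0.01,-0.09], [-0.03,-0.01,0.03]]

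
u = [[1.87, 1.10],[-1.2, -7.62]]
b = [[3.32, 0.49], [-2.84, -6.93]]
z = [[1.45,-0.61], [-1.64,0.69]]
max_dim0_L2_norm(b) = 6.95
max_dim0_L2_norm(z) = 2.19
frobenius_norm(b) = 8.21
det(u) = -12.93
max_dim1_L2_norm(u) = 7.71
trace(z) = 2.14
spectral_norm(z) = 2.37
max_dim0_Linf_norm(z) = 1.64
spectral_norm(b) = 7.71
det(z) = 0.00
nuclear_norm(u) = 9.49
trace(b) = -3.61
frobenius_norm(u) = 8.01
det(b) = -21.62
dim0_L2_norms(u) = [2.22, 7.7]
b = z + u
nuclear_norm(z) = 2.37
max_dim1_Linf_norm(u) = 7.62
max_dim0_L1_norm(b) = 7.42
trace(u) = -5.75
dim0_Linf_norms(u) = [1.87, 7.62]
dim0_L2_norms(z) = [2.19, 0.92]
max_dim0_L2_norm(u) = 7.7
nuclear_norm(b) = 10.52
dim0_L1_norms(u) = [3.07, 8.72]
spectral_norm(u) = 7.84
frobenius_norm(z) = 2.37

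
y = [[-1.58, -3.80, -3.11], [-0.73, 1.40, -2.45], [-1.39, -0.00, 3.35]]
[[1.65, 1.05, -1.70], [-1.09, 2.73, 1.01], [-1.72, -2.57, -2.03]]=y @ [[0.83,-0.13,0.64],[-0.64,0.45,0.46],[-0.17,-0.82,-0.34]]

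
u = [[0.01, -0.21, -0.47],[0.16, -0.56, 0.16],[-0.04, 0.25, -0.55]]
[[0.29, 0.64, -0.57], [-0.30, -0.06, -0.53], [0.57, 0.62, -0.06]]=u @ [[1.07, -0.05, 0.49], [0.59, -0.27, 1.28], [-0.85, -1.24, 0.66]]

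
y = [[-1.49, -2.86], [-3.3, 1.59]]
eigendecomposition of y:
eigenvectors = [[-0.83, 0.50], [-0.55, -0.87]]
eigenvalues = [-3.39, 3.49]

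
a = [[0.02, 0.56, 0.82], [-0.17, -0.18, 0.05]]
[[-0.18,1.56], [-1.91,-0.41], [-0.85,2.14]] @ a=[[-0.27, -0.38, -0.07], [0.03, -1.00, -1.59], [-0.38, -0.86, -0.59]]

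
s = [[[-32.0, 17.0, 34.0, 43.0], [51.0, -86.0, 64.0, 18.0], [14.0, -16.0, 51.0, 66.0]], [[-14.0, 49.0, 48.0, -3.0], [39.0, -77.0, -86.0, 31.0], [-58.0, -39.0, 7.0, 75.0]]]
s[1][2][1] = -39.0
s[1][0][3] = -3.0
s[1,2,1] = -39.0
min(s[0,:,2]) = 34.0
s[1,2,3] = 75.0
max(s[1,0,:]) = 49.0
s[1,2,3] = 75.0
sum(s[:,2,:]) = 100.0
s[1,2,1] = -39.0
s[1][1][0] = 39.0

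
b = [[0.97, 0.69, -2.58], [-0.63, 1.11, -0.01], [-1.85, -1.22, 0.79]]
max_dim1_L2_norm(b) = 2.84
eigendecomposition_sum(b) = [[-0.63,-0.19,-0.74], [-0.16,-0.05,-0.19], [-0.62,-0.18,-0.73]] + [[1.89,  3.11,  -2.71], [-0.79,  -1.30,  1.14], [-1.4,  -2.30,  2.01]] + [[-0.29, -2.23, 0.87], [0.32, 2.46, -0.96], [0.16, 1.27, -0.49]]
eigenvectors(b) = [[-0.7, -0.76, 0.63], [-0.18, 0.32, -0.69], [-0.69, 0.56, -0.36]]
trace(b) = 2.87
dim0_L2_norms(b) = [2.18, 1.79, 2.7]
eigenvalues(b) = [-1.4, 2.59, 1.68]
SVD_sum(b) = [[1.49,1.05,-2.01], [0.05,0.03,-0.07], [-1.14,-0.8,1.54]] + [[-0.47,-0.42,-0.57], [0.1,0.09,0.13], [-0.61,-0.54,-0.74]] + [[-0.05, 0.06, -0.0], [-0.78, 0.98, -0.07], [-0.10, 0.12, -0.01]]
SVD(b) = [[-0.79, 0.60, 0.06], [-0.03, -0.13, 0.99], [0.61, 0.79, 0.12]] @ diag([3.4139176110280673, 1.4023989901118419, 1.271197709896341]) @ [[-0.55, -0.39, 0.74], [-0.56, -0.49, -0.67], [-0.62, 0.78, -0.05]]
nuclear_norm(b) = 6.09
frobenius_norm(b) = 3.90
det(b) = -6.09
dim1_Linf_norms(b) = [2.58, 1.11, 1.85]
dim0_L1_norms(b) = [3.45, 3.02, 3.38]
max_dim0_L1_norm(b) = 3.45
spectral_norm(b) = 3.41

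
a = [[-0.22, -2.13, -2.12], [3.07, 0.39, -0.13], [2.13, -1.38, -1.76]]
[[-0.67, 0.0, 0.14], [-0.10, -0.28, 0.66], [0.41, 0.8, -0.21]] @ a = [[0.45, 1.23, 1.17], [0.57, -0.81, -0.91], [1.92, -0.27, -0.60]]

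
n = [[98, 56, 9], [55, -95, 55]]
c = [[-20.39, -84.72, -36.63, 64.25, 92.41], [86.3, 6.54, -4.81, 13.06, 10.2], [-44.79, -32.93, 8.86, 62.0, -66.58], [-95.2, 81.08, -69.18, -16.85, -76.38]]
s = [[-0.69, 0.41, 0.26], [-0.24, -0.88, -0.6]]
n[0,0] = 98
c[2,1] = -32.93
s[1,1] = -0.878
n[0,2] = 9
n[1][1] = -95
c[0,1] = -84.72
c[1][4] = 10.2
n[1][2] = 55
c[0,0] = -20.39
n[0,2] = 9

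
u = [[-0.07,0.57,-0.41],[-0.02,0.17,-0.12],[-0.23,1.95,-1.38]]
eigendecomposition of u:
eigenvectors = [[0.28, 0.98, 0.87], [0.08, -0.01, -0.21], [0.96, -0.18, -0.44]]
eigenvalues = [-1.28, -0.0, 0.0]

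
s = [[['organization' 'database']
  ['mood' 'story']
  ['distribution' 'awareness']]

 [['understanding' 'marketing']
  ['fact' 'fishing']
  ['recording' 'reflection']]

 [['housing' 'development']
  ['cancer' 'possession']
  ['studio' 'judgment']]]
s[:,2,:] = [['distribution', 'awareness'], ['recording', 'reflection'], ['studio', 'judgment']]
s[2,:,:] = [['housing', 'development'], ['cancer', 'possession'], ['studio', 'judgment']]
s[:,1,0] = ['mood', 'fact', 'cancer']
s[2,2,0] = 'studio'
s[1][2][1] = 'reflection'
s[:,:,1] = [['database', 'story', 'awareness'], ['marketing', 'fishing', 'reflection'], ['development', 'possession', 'judgment']]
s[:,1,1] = ['story', 'fishing', 'possession']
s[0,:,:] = [['organization', 'database'], ['mood', 'story'], ['distribution', 'awareness']]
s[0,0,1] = 'database'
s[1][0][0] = 'understanding'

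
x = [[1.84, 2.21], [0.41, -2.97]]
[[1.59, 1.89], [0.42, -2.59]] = x @ [[0.89, -0.02], [-0.02, 0.87]]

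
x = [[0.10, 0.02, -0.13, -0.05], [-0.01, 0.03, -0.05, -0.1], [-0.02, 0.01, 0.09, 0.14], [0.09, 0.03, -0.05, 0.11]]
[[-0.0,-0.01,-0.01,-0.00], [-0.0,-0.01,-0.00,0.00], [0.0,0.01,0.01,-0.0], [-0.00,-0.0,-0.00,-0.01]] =x @ [[-0.03, -0.02, -0.01, -0.01], [0.02, -0.06, -0.01, -0.03], [-0.00, 0.02, 0.05, 0.01], [0.01, 0.03, 0.01, -0.04]]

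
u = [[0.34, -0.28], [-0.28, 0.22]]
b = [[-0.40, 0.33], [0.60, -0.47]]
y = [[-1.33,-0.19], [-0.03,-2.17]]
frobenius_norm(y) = 2.55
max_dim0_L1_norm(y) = 2.36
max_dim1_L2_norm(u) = 0.44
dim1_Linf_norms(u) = [0.34, 0.28]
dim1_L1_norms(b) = [0.73, 1.07]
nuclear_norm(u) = 0.57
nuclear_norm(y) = 3.50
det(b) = -0.01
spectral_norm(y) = 2.19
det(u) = -0.00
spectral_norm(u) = 0.57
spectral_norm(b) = 0.92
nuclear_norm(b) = 0.93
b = y @ u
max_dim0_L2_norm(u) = 0.44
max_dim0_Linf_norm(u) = 0.34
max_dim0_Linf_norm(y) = 2.17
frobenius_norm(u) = 0.57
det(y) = 2.88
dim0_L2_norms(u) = [0.44, 0.36]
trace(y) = -3.50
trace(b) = -0.87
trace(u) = 0.56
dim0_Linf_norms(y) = [1.33, 2.17]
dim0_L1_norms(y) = [1.36, 2.36]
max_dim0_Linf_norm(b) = 0.6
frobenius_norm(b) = 0.92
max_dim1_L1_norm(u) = 0.62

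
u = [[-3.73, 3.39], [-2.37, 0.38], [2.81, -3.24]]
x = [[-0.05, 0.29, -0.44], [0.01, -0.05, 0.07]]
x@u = [[-1.74, 1.37], [0.28, -0.21]]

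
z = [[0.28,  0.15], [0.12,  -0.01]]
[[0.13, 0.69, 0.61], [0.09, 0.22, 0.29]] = z@[[0.68,1.95,2.36],[-0.43,0.97,-0.32]]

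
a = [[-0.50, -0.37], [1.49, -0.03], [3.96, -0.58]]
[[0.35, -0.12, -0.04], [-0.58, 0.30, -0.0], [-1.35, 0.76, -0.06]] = a @ [[-0.4,  0.2,  -0.00],  [-0.41,  0.06,  0.1]]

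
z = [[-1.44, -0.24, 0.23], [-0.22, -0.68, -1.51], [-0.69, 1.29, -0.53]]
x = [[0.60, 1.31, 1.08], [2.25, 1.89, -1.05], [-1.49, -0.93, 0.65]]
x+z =[[-0.84, 1.07, 1.31], [2.03, 1.21, -2.56], [-2.18, 0.36, 0.12]]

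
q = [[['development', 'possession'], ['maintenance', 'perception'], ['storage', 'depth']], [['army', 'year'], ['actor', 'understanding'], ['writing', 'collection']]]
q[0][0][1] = 'possession'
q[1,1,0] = 'actor'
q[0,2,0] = 'storage'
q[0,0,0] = 'development'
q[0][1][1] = 'perception'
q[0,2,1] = 'depth'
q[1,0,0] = 'army'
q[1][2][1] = 'collection'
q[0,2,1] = 'depth'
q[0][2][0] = 'storage'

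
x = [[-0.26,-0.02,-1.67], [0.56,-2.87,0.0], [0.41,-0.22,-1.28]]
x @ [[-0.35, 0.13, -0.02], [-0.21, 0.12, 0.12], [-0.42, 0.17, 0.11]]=[[0.8, -0.32, -0.18], [0.41, -0.27, -0.36], [0.44, -0.19, -0.18]]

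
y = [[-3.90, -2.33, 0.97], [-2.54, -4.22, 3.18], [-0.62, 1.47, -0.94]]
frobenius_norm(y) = 7.71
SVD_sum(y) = [[-2.5, -2.92, 1.91], [-3.36, -3.92, 2.57], [0.62, 0.72, -0.47]] + [[-1.42, 0.68, -0.83], [0.84, -0.4, 0.49], [-1.19, 0.57, -0.69]] + [[0.02, -0.09, -0.11], [-0.02, 0.10, 0.12], [-0.04, 0.18, 0.22]]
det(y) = 6.76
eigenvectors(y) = [[0.64, 0.82, -0.16], [0.76, -0.24, 0.62], [-0.12, 0.53, 0.77]]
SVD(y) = [[-0.59, 0.7, -0.4], [-0.79, -0.41, 0.45], [0.15, 0.58, 0.8]] @ diag([7.262417642369906, 2.550547870286338, 0.364822627001314]) @ [[0.58, 0.68, -0.45], [-0.80, 0.38, -0.46], [-0.15, 0.63, 0.77]]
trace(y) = -9.06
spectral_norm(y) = 7.26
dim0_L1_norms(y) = [7.06, 8.02, 5.09]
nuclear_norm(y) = 10.18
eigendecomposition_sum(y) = [[-2.43, -3.37, 2.21], [-2.89, -4.01, 2.63], [0.46, 0.64, -0.42]] + [[-1.50, 1.07, -1.18], [0.45, -0.32, 0.35], [-0.97, 0.69, -0.76]] + [[0.03,-0.03,-0.05], [-0.09,0.11,0.2], [-0.12,0.14,0.25]]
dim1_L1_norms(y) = [7.2, 9.94, 3.03]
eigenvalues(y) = [-6.86, -2.58, 0.38]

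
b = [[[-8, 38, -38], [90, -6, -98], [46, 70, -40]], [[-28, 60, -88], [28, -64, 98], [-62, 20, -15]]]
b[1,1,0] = 28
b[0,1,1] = -6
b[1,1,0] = 28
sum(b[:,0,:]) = -64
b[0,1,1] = -6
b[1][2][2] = -15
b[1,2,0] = -62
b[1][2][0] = -62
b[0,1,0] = 90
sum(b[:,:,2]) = -181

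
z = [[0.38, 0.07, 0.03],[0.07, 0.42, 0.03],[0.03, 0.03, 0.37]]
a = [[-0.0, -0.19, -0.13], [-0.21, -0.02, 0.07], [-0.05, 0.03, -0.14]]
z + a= [[0.38,-0.12,-0.10], [-0.14,0.40,0.1], [-0.02,0.06,0.23]]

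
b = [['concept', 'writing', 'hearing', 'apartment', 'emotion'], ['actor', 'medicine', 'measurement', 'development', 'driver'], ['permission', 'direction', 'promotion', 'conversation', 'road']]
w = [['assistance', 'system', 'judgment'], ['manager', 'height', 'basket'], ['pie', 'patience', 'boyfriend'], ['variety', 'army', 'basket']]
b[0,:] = ['concept', 'writing', 'hearing', 'apartment', 'emotion']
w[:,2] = ['judgment', 'basket', 'boyfriend', 'basket']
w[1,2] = 'basket'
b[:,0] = ['concept', 'actor', 'permission']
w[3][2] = 'basket'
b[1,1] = 'medicine'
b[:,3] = ['apartment', 'development', 'conversation']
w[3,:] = ['variety', 'army', 'basket']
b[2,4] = 'road'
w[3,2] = 'basket'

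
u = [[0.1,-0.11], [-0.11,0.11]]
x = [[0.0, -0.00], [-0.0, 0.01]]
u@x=[[0.0, -0.00],[0.0, 0.0]]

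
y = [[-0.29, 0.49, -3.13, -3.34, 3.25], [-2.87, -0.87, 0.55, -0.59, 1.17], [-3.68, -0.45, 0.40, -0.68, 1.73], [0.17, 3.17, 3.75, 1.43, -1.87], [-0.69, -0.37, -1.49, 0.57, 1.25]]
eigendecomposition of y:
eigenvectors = [[(0.6+0j), 0.08-0.50j, (0.08+0.5j), (0.26+0j), 0.43+0.00j], [-0.28+0.00j, 0.29-0.23j, (0.29+0.23j), 0.05+0.00j, (-0.32+0j)], [-0.39+0.00j, (0.35-0.32j), 0.35+0.32j, (0.27+0j), (0.55+0j)], [(-0.64+0j), -0.55+0.00j, (-0.55-0j), 0.45+0.00j, 0.06+0.00j], [-0.03+0.00j, (0.27+0.05j), 0.27-0.05j, 0.81+0.00j, (0.64+0j)]]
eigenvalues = [(4.85+0j), (-1.75+3.78j), (-1.75-3.78j), (0.82+0j), (-0.24+0j)]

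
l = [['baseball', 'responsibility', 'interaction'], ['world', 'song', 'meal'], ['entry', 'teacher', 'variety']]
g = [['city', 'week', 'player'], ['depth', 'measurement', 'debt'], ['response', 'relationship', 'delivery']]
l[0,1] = 'responsibility'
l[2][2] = 'variety'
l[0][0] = 'baseball'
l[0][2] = 'interaction'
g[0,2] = 'player'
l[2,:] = ['entry', 'teacher', 'variety']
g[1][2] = 'debt'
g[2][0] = 'response'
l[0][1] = 'responsibility'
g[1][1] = 'measurement'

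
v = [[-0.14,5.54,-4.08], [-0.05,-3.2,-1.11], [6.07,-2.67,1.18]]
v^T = [[-0.14, -0.05, 6.07], [5.54, -3.20, -2.67], [-4.08, -1.11, 1.18]]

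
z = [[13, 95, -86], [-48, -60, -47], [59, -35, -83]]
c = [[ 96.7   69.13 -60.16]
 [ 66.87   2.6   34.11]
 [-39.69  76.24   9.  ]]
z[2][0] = 59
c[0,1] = 69.13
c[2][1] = 76.24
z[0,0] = 13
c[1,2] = 34.11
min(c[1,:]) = 2.6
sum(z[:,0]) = 24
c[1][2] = 34.11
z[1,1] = -60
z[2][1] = -35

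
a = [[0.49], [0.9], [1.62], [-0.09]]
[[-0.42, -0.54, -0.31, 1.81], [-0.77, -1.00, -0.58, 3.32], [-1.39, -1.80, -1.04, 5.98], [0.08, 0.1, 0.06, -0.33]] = a @ [[-0.86, -1.11, -0.64, 3.69]]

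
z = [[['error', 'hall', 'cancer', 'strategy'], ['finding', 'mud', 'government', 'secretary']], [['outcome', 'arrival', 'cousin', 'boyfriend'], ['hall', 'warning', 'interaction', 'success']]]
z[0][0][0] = 'error'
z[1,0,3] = 'boyfriend'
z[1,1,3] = 'success'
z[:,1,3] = ['secretary', 'success']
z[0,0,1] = 'hall'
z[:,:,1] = [['hall', 'mud'], ['arrival', 'warning']]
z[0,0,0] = 'error'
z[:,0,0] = ['error', 'outcome']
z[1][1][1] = 'warning'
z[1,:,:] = [['outcome', 'arrival', 'cousin', 'boyfriend'], ['hall', 'warning', 'interaction', 'success']]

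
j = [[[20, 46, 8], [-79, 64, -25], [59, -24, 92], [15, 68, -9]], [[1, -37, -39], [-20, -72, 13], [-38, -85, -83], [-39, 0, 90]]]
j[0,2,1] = -24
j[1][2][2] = -83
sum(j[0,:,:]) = 235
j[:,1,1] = [64, -72]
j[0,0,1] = 46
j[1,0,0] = 1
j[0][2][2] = 92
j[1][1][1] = -72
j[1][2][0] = -38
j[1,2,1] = -85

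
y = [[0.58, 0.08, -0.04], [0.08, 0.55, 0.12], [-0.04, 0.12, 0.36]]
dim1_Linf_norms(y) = [0.58, 0.55, 0.36]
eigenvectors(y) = [[0.24, -0.72, 0.66], [-0.46, 0.51, 0.73], [0.86, 0.48, 0.21]]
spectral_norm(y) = 0.66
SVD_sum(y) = [[0.28, 0.31, 0.09], [0.31, 0.35, 0.10], [0.09, 0.10, 0.03]] + [[0.28,  -0.20,  -0.19], [-0.2,  0.14,  0.13], [-0.19,  0.13,  0.12]] + [[0.02,  -0.03,  0.06], [-0.03,  0.06,  -0.11], [0.06,  -0.11,  0.21]]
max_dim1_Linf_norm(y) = 0.58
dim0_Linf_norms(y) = [0.58, 0.55, 0.36]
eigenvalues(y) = [0.28, 0.55, 0.66]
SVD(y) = [[-0.66,  0.72,  0.24], [-0.73,  -0.51,  -0.46], [-0.21,  -0.48,  0.86]] @ diag([0.65614707693034, 0.5494324326830431, 0.2844204903866166]) @ [[-0.66, -0.73, -0.21], [0.72, -0.51, -0.48], [0.24, -0.46, 0.86]]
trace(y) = 1.49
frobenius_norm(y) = 0.90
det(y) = 0.10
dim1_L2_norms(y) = [0.59, 0.57, 0.38]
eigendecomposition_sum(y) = [[0.02,-0.03,0.06], [-0.03,0.06,-0.11], [0.06,-0.11,0.21]] + [[0.28,-0.20,-0.19],[-0.20,0.14,0.13],[-0.19,0.13,0.12]] + [[0.28, 0.31, 0.09], [0.31, 0.35, 0.1], [0.09, 0.10, 0.03]]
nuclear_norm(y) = 1.49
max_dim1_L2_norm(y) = 0.59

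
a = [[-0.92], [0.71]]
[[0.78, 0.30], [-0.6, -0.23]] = a@ [[-0.85, -0.33]]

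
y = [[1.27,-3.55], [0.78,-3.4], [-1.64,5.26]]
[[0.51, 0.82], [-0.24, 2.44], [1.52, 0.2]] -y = [[-0.76, 4.37], [-1.02, 5.84], [3.16, -5.06]]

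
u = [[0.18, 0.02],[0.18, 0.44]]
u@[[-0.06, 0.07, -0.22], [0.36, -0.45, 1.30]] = [[-0.0, 0.00, -0.01], [0.15, -0.19, 0.53]]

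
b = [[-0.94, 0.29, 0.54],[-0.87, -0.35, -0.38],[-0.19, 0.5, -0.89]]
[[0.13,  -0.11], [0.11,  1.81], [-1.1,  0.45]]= b@[[-0.04, -0.99], [-0.97, -1.48], [0.7, -1.13]]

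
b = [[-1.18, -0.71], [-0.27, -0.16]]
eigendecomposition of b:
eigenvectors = [[-0.97, 0.51], [-0.22, -0.86]]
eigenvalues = [-1.34, 0.0]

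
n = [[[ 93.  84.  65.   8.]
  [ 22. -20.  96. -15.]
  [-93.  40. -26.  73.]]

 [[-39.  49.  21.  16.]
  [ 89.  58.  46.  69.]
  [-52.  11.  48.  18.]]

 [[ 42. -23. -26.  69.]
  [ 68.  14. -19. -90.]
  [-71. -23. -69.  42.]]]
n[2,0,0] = 42.0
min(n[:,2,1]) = -23.0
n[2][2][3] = 42.0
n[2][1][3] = -90.0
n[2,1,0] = 68.0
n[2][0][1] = -23.0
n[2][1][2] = -19.0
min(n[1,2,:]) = -52.0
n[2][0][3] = 69.0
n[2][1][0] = 68.0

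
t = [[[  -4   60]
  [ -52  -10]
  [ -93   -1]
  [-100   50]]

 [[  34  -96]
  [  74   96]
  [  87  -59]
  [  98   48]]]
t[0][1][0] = -52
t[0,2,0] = -93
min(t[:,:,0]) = -100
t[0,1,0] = -52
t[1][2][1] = -59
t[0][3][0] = -100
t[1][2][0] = 87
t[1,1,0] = 74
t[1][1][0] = 74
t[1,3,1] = 48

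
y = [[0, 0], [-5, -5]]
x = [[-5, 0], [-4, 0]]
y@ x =[[0, 0], [45, 0]]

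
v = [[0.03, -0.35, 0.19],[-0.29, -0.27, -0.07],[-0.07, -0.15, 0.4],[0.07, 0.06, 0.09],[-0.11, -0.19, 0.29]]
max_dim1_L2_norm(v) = 0.43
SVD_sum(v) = [[-0.09, -0.24, 0.25],[-0.05, -0.14, 0.14],[-0.10, -0.27, 0.27],[-0.0, -0.0, 0.0],[-0.09, -0.24, 0.25]] + [[-0.01, -0.01, -0.01], [-0.2, -0.16, -0.23], [0.09, 0.07, 0.11], [0.07, 0.06, 0.09], [0.02, 0.02, 0.03]] + [[0.13, -0.10, -0.05], [-0.04, 0.03, 0.01], [-0.06, 0.04, 0.02], [-0.00, 0.00, 0.00], [-0.04, 0.03, 0.01]]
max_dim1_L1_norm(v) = 0.63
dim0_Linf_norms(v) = [0.29, 0.35, 0.4]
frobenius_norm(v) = 0.81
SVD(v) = [[-0.53,-0.05,-0.84], [-0.31,-0.85,0.27], [-0.59,0.39,0.38], [-0.01,0.32,0.02], [-0.53,0.11,0.28]] @ diag([0.6761894992755664, 0.3991888814329166, 0.20277080166975636]) @ [[0.25, 0.68, -0.69], [0.57, 0.47, 0.67], [-0.78, 0.57, 0.27]]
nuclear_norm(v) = 1.28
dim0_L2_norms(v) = [0.33, 0.51, 0.54]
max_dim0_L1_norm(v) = 1.04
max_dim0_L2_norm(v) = 0.54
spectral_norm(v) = 0.68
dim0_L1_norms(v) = [0.57, 1.02, 1.04]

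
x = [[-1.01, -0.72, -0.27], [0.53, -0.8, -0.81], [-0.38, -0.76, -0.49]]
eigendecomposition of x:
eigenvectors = [[(-0.23+0j), 0.84+0.00j, 0.84-0.00j], [0.61+0.00j, (-0.02-0.21j), -0.02+0.21j], [(-0.76+0j), 0.49-0.09j, 0.49+0.09j]]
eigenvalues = [(0.01+0j), (-1.15+0.21j), (-1.15-0.21j)]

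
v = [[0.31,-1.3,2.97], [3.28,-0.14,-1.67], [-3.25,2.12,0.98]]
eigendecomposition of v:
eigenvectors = [[(0.13+0.56j), (0.13-0.56j), (0.49+0j)], [0.46-0.32j, 0.46+0.32j, 0.75+0.00j], [(-0.6+0j), -0.60-0.00j, 0.44+0.00j]]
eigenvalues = [(0.07+4.17j), (0.07-4.17j), (1+0j)]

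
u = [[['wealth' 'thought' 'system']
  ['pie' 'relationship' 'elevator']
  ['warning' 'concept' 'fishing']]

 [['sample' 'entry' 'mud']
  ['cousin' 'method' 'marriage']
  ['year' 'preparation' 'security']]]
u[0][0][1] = 'thought'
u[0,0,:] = ['wealth', 'thought', 'system']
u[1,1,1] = 'method'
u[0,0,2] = 'system'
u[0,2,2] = 'fishing'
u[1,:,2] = ['mud', 'marriage', 'security']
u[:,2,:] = [['warning', 'concept', 'fishing'], ['year', 'preparation', 'security']]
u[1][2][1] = 'preparation'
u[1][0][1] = 'entry'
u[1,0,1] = 'entry'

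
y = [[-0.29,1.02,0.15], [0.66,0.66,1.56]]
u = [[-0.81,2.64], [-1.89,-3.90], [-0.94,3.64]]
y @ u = [[-1.83, -4.20], [-3.25, 4.85]]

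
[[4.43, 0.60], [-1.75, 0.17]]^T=[[4.43, -1.75], [0.6, 0.17]]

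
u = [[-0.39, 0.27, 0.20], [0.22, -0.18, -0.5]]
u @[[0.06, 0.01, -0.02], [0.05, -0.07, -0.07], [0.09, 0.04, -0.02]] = [[0.01, -0.01, -0.02], [-0.04, -0.01, 0.02]]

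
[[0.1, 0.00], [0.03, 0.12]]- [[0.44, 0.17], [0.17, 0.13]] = [[-0.34, -0.17], [-0.14, -0.01]]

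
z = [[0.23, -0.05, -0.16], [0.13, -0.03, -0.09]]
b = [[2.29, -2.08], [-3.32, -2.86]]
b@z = [[0.26, -0.05, -0.18], [-1.14, 0.25, 0.79]]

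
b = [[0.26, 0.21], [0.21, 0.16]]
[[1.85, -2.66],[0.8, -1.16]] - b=[[1.59, -2.87], [0.59, -1.32]]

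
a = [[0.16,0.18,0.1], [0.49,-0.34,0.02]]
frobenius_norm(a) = 0.65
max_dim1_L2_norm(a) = 0.6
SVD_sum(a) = [[0.03, -0.02, 0.00], [0.5, -0.33, 0.03]] + [[0.13, 0.20, 0.10],[-0.01, -0.01, -0.01]]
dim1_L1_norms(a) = [0.44, 0.85]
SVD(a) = [[0.07, 1.0], [1.0, -0.07]] @ diag([0.5978075966975706, 0.25831391238312124]) @ [[0.84, -0.55, 0.04], [0.49, 0.78, 0.38]]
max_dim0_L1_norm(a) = 0.65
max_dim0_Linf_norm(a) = 0.49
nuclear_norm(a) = 0.86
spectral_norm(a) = 0.60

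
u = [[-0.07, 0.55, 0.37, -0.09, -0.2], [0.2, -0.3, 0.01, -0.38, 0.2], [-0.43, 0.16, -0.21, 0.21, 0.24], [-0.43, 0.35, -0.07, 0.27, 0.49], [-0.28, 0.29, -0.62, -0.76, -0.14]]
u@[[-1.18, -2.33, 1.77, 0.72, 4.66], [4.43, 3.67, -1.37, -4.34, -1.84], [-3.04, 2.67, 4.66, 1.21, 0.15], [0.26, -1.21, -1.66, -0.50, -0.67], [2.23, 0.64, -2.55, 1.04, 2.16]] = [[0.92,3.15,1.51,-2.15,-1.65],[-1.25,-0.95,0.93,1.86,2.17],[2.44,0.93,-2.92,-1.11,-1.95],[3.43,2.09,-3.26,-1.54,-1.78],[2.99,0.89,-2.16,-1.98,-1.72]]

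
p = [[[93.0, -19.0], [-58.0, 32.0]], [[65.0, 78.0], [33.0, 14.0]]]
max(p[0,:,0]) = 93.0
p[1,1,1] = 14.0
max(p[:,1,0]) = 33.0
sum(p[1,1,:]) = 47.0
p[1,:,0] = [65.0, 33.0]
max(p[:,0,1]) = 78.0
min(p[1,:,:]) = 14.0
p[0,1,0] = -58.0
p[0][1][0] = -58.0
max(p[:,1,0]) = 33.0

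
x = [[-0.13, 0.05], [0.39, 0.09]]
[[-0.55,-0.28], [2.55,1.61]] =x @ [[5.69, 3.40], [3.70, 3.16]]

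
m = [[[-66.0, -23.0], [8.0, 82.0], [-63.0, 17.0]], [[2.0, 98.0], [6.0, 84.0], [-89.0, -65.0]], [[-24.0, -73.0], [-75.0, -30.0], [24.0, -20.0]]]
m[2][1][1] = -30.0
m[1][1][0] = 6.0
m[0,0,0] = -66.0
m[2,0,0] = -24.0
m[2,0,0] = -24.0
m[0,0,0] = -66.0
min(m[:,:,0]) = -89.0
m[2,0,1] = -73.0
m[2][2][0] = 24.0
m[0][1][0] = 8.0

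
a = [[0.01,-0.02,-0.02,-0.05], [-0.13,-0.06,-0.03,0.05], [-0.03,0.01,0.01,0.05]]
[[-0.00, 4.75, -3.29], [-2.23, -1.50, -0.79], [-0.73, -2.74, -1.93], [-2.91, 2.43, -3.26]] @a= [[-0.52, -0.32, -0.18, 0.07], [0.2, 0.13, 0.08, -0.00], [0.41, 0.16, 0.08, -0.20], [-0.25, -0.12, -0.05, 0.10]]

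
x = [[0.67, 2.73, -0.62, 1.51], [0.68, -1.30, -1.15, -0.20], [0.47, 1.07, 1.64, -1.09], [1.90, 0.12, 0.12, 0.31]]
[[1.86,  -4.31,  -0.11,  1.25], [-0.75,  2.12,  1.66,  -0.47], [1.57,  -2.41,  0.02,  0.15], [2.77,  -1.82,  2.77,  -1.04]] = x @ [[1.24, -0.75, 1.48, -0.47],[0.15, -1.29, -0.46, 0.73],[1.07, -0.74, -0.06, -0.60],[0.85, -0.49, 0.08, -0.53]]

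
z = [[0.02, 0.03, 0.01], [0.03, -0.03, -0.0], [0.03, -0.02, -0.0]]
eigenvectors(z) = [[0.41, -0.82, -0.18], [-0.72, -0.36, -0.19], [-0.57, -0.45, 0.96]]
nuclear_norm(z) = 0.09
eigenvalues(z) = [-0.05, 0.04, -0.0]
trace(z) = -0.01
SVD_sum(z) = [[-0.01, 0.01, 0.0], [0.03, -0.03, -0.00], [0.02, -0.03, -0.0]] + [[0.03, 0.02, 0.01], [0.0, 0.0, 0.0], [0.00, 0.00, 0.0]] + [[-0.0, -0.00, 0.00], [-0.00, -0.00, 0.00], [0.0, 0.00, -0.00]]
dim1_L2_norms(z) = [0.04, 0.04, 0.04]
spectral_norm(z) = 0.06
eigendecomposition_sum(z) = [[-0.01, 0.02, 0.0], [0.02, -0.03, -0.00], [0.01, -0.03, -0.00]] + [[0.03, 0.01, 0.01], [0.01, 0.0, 0.00], [0.02, 0.01, 0.0]] + [[-0.00, -0.00, 0.00],  [-0.0, -0.0, 0.00],  [0.0, 0.0, -0.0]]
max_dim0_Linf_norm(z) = 0.03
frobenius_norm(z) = 0.07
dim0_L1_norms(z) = [0.08, 0.08, 0.01]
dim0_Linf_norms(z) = [0.03, 0.03, 0.01]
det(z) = 0.00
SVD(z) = [[0.13,0.98,-0.14], [-0.76,0.01,-0.65], [-0.63,0.19,0.75]] @ diag([0.055692954049633, 0.03736598266336298, 0.001441599398836484]) @ [[-0.7, 0.71, 0.02], [0.69, 0.67, 0.26], [0.17, 0.20, -0.96]]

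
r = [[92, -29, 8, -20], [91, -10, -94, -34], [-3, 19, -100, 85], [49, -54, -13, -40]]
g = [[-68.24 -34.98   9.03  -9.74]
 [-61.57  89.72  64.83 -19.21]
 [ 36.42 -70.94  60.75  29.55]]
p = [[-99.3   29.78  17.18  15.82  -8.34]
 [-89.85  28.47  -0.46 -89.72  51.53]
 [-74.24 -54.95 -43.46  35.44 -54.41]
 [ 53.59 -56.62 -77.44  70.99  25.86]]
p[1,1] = 28.47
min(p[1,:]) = -89.85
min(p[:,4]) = -54.41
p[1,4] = 51.53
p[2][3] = 35.44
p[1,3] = -89.72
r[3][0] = 49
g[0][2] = 9.03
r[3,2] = -13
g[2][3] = 29.55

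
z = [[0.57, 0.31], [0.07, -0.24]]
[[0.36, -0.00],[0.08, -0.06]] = z @ [[0.7, -0.11], [-0.11, 0.20]]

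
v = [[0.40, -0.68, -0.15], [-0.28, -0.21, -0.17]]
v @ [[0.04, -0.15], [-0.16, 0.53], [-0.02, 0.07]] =[[0.13, -0.43], [0.03, -0.08]]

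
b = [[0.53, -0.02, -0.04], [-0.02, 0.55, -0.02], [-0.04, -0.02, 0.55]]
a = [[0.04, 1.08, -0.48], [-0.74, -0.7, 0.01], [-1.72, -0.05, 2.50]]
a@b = [[0.02, 0.60, -0.29], [-0.38, -0.37, 0.05], [-1.01, -0.04, 1.44]]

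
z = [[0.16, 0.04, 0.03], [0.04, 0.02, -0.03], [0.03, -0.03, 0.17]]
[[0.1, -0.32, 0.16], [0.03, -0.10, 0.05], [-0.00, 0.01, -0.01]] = z@[[0.59, -2.12, 1.07], [0.29, 0.04, 0.00], [-0.06, 0.45, -0.22]]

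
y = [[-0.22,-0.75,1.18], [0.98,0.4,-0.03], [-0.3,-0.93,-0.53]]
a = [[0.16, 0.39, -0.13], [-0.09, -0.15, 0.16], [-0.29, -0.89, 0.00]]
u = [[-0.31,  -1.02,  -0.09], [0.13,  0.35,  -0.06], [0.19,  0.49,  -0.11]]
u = y @ a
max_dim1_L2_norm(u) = 1.07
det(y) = -1.28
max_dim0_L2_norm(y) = 1.29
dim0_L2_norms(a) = [0.34, 0.98, 0.21]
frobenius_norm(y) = 2.09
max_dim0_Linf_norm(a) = 0.89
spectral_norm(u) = 1.25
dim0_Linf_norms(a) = [0.29, 0.89, 0.16]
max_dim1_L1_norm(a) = 1.18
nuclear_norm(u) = 1.40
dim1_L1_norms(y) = [2.15, 1.41, 1.76]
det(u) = 0.00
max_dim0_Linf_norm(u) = 1.02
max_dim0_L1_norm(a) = 1.43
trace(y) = -0.35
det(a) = -0.00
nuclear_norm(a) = 1.24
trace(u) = -0.07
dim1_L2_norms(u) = [1.07, 0.38, 0.54]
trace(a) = 0.01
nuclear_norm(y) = 3.45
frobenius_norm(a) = 1.06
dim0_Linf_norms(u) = [0.31, 1.02, 0.11]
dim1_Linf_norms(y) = [1.18, 0.98, 0.93]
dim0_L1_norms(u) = [0.63, 1.86, 0.26]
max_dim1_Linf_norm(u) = 1.02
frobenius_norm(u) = 1.26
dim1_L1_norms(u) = [1.42, 0.54, 0.79]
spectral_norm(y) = 1.56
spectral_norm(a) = 1.04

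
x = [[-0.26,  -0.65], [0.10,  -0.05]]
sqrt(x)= [[0.04, -1.3], [0.20, 0.46]]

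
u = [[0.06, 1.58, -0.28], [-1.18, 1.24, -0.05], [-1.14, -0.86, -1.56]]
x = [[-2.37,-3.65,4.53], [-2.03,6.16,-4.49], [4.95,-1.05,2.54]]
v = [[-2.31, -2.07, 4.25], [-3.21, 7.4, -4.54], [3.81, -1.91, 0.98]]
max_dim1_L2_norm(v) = 9.26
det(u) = -3.62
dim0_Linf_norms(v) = [3.81, 7.4, 4.54]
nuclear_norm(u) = 5.10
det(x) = -92.08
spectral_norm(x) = 9.99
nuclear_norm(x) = 17.23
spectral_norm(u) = 2.25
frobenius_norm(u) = 3.16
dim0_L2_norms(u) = [1.64, 2.18, 1.59]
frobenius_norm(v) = 11.51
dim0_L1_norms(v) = [9.33, 11.38, 9.77]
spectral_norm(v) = 10.29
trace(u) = -0.26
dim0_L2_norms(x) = [5.85, 7.24, 6.87]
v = u + x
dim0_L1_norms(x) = [9.35, 10.86, 11.56]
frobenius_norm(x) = 11.56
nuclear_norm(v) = 16.49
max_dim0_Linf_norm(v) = 7.4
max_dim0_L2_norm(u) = 2.18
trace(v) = 6.07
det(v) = -61.19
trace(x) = 6.33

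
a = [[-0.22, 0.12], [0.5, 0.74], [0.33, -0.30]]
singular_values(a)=[0.9, 0.51]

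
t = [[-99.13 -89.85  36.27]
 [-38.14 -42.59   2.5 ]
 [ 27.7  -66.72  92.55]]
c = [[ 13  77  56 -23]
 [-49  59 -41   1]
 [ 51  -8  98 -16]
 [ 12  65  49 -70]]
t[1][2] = 2.5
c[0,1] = 77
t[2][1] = -66.72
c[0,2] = 56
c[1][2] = -41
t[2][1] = -66.72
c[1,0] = -49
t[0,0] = -99.13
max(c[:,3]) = 1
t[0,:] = [-99.13, -89.85, 36.27]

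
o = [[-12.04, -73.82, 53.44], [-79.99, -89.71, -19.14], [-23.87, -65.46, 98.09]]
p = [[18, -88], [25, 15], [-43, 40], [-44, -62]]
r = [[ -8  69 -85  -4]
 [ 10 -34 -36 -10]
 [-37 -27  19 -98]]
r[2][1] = -27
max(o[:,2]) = 98.09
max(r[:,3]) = -4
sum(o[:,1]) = -228.98999999999995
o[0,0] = -12.04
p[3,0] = -44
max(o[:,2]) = 98.09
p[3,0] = -44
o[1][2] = -19.14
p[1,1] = 15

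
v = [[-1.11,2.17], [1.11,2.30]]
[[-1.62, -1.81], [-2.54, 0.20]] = v@[[-0.36, 0.93], [-0.93, -0.36]]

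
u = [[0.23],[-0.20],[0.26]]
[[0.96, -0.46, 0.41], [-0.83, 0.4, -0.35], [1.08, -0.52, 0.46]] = u @ [[4.16,-2.0,1.77]]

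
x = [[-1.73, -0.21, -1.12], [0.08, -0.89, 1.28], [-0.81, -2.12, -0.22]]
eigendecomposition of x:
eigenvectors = [[(-0.96+0j), -0.24+0.37j, (-0.24-0.37j)],[0.26+0.00j, (0.18-0.57j), (0.18+0.57j)],[(-0.13+0j), 0.67+0.00j, (0.67-0j)]]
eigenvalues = [(-1.83+0j), (-0.51+1.35j), (-0.51-1.35j)]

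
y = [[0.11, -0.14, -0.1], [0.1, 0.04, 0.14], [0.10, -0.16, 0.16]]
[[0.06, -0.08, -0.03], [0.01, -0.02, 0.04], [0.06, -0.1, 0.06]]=y @ [[0.20, -0.25, -0.03], [-0.25, 0.41, -0.07], [-0.03, -0.07, 0.32]]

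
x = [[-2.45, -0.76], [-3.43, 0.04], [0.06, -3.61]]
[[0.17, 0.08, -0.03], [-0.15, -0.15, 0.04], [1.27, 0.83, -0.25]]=x @ [[0.04, 0.04, -0.01], [-0.35, -0.23, 0.07]]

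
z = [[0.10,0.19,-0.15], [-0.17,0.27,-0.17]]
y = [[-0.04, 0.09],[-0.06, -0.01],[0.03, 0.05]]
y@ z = [[-0.02, 0.02, -0.01], [-0.00, -0.01, 0.01], [-0.01, 0.02, -0.01]]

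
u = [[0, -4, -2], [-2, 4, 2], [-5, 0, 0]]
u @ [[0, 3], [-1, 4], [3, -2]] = [[-2, -12], [2, 6], [0, -15]]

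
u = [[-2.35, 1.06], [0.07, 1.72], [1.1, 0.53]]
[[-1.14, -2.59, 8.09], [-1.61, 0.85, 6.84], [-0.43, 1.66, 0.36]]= u @ [[0.06, 1.3, -1.62], [-0.94, 0.44, 4.04]]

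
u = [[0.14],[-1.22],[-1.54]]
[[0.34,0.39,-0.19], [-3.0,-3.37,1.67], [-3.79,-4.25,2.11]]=u @[[2.46, 2.76, -1.37]]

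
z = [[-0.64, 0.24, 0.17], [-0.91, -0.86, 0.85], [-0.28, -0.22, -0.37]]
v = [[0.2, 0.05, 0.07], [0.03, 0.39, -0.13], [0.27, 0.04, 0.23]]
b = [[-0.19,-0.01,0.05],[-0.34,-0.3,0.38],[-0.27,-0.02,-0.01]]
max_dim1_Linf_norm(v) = 0.39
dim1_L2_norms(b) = [0.2, 0.59, 0.27]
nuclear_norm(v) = 0.88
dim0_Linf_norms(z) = [0.91, 0.86, 0.85]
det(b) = -0.00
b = v @ z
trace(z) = -1.87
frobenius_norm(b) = 0.68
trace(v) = 0.82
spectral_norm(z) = 1.56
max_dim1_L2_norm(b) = 0.59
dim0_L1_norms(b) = [0.8, 0.33, 0.44]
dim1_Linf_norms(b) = [0.19, 0.38, 0.27]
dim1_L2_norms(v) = [0.22, 0.41, 0.36]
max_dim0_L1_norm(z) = 1.83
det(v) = 0.01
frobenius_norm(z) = 1.75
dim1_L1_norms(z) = [1.05, 2.62, 0.87]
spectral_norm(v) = 0.42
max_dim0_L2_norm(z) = 1.15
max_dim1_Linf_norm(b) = 0.38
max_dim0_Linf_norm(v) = 0.39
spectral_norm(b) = 0.64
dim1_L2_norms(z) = [0.7, 1.51, 0.51]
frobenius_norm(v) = 0.59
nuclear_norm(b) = 0.90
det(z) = -0.47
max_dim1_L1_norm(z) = 2.62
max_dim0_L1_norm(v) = 0.5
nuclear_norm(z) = 2.66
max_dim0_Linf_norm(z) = 0.91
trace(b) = -0.50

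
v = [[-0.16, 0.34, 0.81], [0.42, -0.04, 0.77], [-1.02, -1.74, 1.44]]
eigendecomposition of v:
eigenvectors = [[0.81+0.00j, (-0.18+0.38j), -0.18-0.38j], [(-0.58+0j), -0.15+0.40j, (-0.15-0.4j)], [(-0.1+0j), (-0.8+0j), (-0.8-0j)]]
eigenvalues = [(-0.5+0j), (0.87+1.36j), (0.87-1.36j)]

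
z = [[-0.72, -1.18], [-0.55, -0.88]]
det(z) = -0.015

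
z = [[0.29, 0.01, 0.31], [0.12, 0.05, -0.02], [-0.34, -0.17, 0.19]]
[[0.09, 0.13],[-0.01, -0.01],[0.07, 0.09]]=z@[[0.00, 0.02],[-0.1, -0.13],[0.30, 0.40]]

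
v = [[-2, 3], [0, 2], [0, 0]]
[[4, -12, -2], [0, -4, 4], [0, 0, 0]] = v @[[-2, 3, 4], [0, -2, 2]]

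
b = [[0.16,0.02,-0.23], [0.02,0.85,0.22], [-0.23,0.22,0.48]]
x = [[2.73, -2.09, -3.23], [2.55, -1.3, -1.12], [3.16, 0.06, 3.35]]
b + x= [[2.89, -2.07, -3.46],[2.57, -0.45, -0.9],[2.93, 0.28, 3.83]]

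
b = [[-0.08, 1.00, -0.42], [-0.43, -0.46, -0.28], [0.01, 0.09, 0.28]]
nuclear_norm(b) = 1.97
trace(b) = -0.26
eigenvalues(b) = [(-0.27+0.65j), (-0.27-0.65j), (0.28+0j)]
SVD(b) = [[-0.94, 0.33, -0.12], [0.35, 0.87, -0.35], [-0.01, -0.36, -0.93]] @ diag([1.139422885322619, 0.6395251201629, 0.1924139004430488]) @ [[-0.07, -0.96, 0.25], [-0.63, -0.16, -0.76], [0.77, -0.21, -0.6]]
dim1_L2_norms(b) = [1.09, 0.69, 0.29]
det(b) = 0.14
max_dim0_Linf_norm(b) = 1.0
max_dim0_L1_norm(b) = 1.55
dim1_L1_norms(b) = [1.5, 1.17, 0.38]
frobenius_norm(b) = 1.32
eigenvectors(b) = [[0.83+0.00j, 0.83-0.00j, (-0.64+0j)],[-0.14+0.53j, (-0.14-0.53j), (0.09+0j)],[0.05-0.03j, (0.05+0.03j), 0.76+0.00j]]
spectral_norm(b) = 1.14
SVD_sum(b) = [[0.07,1.03,-0.27],[-0.03,-0.39,0.10],[0.00,0.02,-0.0]] + [[-0.13, -0.03, -0.16], [-0.35, -0.09, -0.42], [0.15, 0.04, 0.18]] + [[-0.02,  0.00,  0.01],  [-0.05,  0.01,  0.04],  [-0.14,  0.04,  0.11]]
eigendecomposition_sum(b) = [[(-0.05+0.35j), 0.51+0.23j, -0.10+0.27j],[-0.21-0.09j, (-0.23+0.28j), -0.16-0.11j],[0.01+0.02j, (0.04-0.01j), 0.01+0.02j]] + [[(-0.05-0.35j), (0.51-0.23j), (-0.1-0.27j)], [(-0.21+0.09j), -0.23-0.28j, (-0.16+0.11j)], [0.01-0.02j, 0.04+0.01j, (0.01-0.02j)]] + [[0.01+0.00j, -0.01-0.00j, -0.23-0.00j], [(-0-0j), 0.00+0.00j, 0.03+0.00j], [-0.01-0.00j, (0.02+0j), (0.27+0j)]]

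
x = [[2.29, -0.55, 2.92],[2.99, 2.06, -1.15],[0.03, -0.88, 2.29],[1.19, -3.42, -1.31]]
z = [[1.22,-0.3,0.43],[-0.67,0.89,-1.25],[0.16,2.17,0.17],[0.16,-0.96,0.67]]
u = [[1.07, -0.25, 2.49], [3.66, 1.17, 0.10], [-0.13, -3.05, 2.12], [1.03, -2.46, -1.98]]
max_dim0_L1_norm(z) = 4.32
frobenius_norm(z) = 3.28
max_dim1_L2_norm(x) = 3.85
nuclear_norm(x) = 12.15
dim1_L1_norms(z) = [1.95, 2.81, 2.5, 1.79]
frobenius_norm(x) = 7.03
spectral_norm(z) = 2.70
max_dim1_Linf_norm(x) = 3.42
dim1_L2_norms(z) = [1.33, 1.67, 2.18, 1.18]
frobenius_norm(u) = 6.86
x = z + u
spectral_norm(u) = 4.32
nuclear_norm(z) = 5.15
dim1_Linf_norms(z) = [1.22, 1.25, 2.17, 0.96]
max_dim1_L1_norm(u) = 5.47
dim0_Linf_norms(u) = [3.66, 3.05, 2.49]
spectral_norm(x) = 4.31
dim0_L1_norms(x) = [6.5, 6.91, 7.67]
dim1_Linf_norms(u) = [2.49, 3.66, 3.05, 2.46]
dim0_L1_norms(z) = [2.21, 4.32, 2.52]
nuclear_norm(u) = 11.84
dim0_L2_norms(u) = [3.95, 4.1, 3.82]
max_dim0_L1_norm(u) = 6.93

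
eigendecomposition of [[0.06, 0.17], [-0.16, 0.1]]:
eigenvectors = [[(0.72+0j), 0.72-0.00j], [0.08+0.69j, (0.08-0.69j)]]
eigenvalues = [(0.08+0.16j), (0.08-0.16j)]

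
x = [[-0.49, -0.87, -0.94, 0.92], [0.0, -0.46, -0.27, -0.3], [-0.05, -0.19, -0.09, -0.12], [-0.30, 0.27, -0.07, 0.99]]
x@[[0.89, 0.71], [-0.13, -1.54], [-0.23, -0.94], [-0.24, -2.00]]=[[-0.33, 0.04], [0.19, 1.56], [0.03, 0.58], [-0.52, -2.54]]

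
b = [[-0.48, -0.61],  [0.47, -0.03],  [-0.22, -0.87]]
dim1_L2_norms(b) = [0.78, 0.47, 0.9]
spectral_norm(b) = 1.18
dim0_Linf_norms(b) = [0.48, 0.87]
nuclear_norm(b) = 1.67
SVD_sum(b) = [[-0.36, -0.67], [0.09, 0.17], [-0.41, -0.77]] + [[-0.12, 0.06], [0.38, -0.2], [0.19, -0.10]]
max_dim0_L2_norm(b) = 1.06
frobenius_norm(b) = 1.28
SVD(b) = [[-0.65, 0.27], [0.17, -0.86], [-0.74, -0.43]] @ diag([1.1750466556140022, 0.4988640667860821]) @ [[0.47, 0.88], [-0.88, 0.47]]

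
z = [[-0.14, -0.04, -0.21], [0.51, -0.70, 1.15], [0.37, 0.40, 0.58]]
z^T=[[-0.14, 0.51, 0.37], [-0.04, -0.7, 0.4], [-0.21, 1.15, 0.58]]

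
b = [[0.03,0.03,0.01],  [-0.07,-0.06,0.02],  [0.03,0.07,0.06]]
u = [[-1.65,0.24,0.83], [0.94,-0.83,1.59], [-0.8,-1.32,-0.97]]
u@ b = [[-0.04, -0.01, 0.04], [0.13, 0.19, 0.09], [0.04, -0.01, -0.09]]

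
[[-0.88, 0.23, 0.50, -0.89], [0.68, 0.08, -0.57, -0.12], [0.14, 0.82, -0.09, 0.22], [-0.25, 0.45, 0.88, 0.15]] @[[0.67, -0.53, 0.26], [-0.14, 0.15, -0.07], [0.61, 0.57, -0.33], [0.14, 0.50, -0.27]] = [[-0.44, 0.34, -0.17], [0.08, -0.73, 0.39], [-0.05, 0.11, -0.05], [0.33, 0.78, -0.43]]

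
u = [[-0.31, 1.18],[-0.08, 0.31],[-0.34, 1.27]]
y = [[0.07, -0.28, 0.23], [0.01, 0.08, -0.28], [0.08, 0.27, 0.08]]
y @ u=[[-0.08, 0.29], [0.09, -0.32], [-0.07, 0.28]]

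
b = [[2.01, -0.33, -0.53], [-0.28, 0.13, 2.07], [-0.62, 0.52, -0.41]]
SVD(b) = [[-0.73, -0.58, 0.36], [0.68, -0.68, 0.27], [0.09, 0.44, 0.89]] @ diag([2.4790940196464506, 1.8257406199793604, 0.3921275689244332]) @ [[-0.69,0.15,0.71], [-0.68,0.18,-0.71], [0.24,0.97,0.02]]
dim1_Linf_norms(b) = [2.01, 2.07, 0.62]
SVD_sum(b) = [[1.26, -0.27, -1.28], [-1.16, 0.25, 1.18], [-0.15, 0.03, 0.15]] + [[0.72, -0.19, 0.75], [0.85, -0.23, 0.88], [-0.55, 0.15, -0.57]] + [[0.03,0.14,0.0], [0.03,0.10,0.0], [0.08,0.34,0.01]]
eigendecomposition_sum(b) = [[1.9, -0.46, -0.72],[-0.80, 0.19, 0.3],[-0.58, 0.14, 0.22]] + [[0.11,0.13,0.19], [0.32,0.36,0.55], [0.09,0.1,0.16]] + [[-0.00, 0.0, -0.01],[0.20, -0.42, 1.22],[-0.13, 0.27, -0.79]]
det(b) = -1.77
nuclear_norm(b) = 4.70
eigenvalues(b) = [2.31, 0.63, -1.21]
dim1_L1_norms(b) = [2.87, 2.48, 1.55]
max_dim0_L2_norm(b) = 2.18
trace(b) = 1.73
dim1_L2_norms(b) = [2.1, 2.09, 0.91]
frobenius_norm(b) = 3.10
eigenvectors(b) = [[0.89, -0.32, 0.00], [-0.37, -0.91, -0.84], [-0.27, -0.26, 0.54]]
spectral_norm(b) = 2.48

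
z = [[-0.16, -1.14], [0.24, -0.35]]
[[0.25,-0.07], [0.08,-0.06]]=z@[[0.00, -0.15], [-0.22, 0.08]]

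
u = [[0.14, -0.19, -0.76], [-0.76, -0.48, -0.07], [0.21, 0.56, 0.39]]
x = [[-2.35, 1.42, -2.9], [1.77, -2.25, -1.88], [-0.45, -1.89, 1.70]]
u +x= [[-2.21, 1.23, -3.66], [1.01, -2.73, -1.95], [-0.24, -1.33, 2.09]]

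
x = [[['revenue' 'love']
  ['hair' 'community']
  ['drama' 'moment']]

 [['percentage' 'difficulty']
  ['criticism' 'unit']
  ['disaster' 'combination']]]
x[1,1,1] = 'unit'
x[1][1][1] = 'unit'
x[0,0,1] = 'love'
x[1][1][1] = 'unit'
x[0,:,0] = ['revenue', 'hair', 'drama']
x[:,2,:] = [['drama', 'moment'], ['disaster', 'combination']]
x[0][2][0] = 'drama'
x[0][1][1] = 'community'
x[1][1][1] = 'unit'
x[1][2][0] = 'disaster'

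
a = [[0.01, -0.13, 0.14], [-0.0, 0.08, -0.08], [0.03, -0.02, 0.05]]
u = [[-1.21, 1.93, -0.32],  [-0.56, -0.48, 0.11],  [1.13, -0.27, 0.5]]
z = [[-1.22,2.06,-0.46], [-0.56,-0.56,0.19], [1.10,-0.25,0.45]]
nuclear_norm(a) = 0.26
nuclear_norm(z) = 4.00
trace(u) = -1.19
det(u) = 0.81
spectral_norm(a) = 0.23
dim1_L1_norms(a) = [0.28, 0.16, 0.1]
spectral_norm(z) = 2.60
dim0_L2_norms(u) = [1.75, 2.01, 0.6]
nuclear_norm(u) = 3.87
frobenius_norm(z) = 2.84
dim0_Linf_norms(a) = [0.03, 0.13, 0.14]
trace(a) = 0.14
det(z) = 0.85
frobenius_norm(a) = 0.23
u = z + a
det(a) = -0.00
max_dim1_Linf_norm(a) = 0.14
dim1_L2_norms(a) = [0.19, 0.11, 0.06]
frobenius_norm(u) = 2.73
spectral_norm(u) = 2.49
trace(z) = -1.33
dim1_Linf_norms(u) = [1.93, 0.56, 1.13]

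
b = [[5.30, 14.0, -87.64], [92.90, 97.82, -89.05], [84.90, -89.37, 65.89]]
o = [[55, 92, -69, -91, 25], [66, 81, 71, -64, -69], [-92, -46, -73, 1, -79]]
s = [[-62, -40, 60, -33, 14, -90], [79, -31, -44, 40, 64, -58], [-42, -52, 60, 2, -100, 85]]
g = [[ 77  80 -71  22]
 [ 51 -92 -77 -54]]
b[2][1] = -89.37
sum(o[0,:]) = 12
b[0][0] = 5.3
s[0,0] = -62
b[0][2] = -87.64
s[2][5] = 85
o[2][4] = -79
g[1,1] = -92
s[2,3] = 2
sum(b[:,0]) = 183.10000000000002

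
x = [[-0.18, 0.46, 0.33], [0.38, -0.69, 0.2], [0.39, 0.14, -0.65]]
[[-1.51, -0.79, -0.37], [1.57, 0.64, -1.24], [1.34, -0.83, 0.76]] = x @ [[1.86, -2.08, -1.88],  [-1.63, -2.2, 0.1],  [-1.30, -0.45, -2.28]]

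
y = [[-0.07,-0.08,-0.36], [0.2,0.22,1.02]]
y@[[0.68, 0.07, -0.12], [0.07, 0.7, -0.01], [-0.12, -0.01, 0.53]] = [[-0.01, -0.06, -0.18], [0.03, 0.16, 0.51]]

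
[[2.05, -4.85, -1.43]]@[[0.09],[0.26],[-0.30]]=[[-0.65]]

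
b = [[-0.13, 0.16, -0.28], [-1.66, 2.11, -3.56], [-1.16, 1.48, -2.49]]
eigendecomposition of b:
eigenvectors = [[0.07,0.68,-0.4], [0.82,-0.45,-0.86], [0.57,-0.58,-0.32]]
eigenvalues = [-0.5, 0.0, -0.01]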